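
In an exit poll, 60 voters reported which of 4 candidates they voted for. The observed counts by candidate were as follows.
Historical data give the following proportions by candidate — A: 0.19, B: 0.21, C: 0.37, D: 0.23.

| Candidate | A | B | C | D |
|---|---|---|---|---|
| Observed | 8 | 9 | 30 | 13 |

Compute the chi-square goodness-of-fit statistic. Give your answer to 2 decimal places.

4.83

Expected counts E_i = n·p_i: 60×0.19 = 11.4, 60×0.21 = 12.6, 60×0.37 = 22.2, 60×0.23 = 13.8.
χ² = (8−11.4)²/11.4 + (9−12.6)²/12.6 + (30−22.2)²/22.2 + (13−13.8)²/13.8
   = 1.014 + 1.029 + 2.741 + 0.046
Sum = 4.83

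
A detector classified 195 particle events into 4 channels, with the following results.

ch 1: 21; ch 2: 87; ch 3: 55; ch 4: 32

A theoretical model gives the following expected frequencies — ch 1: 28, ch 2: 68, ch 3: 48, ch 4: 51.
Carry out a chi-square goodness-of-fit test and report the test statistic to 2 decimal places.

cat         O        E   (O−E)²/E
ch 1       21       28      1.750
ch 2       87       68      5.309
ch 3       55       48      1.021
ch 4       32       51      7.078
Sum = 15.16

15.16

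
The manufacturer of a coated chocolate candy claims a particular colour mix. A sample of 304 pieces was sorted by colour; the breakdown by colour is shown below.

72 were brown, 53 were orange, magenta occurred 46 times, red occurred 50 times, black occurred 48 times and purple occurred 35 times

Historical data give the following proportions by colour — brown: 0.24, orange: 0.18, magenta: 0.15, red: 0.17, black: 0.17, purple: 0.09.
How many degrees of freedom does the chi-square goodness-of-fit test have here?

There are k = 6 categories and no parameters were estimated from the data, so df = 6 − 1 = 5.

5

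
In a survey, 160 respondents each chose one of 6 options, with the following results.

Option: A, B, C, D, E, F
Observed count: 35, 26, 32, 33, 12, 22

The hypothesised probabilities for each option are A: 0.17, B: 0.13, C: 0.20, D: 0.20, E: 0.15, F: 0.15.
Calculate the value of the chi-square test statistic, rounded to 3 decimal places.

Expected counts E_i = n·p_i: 160×0.17 = 27.2, 160×0.13 = 20.8, 160×0.20 = 32, 160×0.20 = 32, 160×0.15 = 24, 160×0.15 = 24.
A: (35 − 27.2)²/27.2 = 60.84/27.2 = 2.2368
B: (26 − 20.8)²/20.8 = 27.04/20.8 = 1.3000
C: (32 − 32)²/32 = 0/32 = 0.0000
D: (33 − 32)²/32 = 1/32 = 0.0313
E: (12 − 24)²/24 = 144/24 = 6.0000
F: (22 − 24)²/24 = 4/24 = 0.1667
Sum = 9.735

9.735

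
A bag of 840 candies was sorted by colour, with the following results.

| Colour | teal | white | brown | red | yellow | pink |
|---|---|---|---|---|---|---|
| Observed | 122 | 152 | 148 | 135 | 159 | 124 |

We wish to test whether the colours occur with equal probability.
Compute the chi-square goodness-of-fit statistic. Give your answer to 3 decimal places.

Expected count for each of the 6 categories: 840/6 = 140.
teal: (122 − 140)²/140 = 324/140 = 2.3143
white: (152 − 140)²/140 = 144/140 = 1.0286
brown: (148 − 140)²/140 = 64/140 = 0.4571
red: (135 − 140)²/140 = 25/140 = 0.1786
yellow: (159 − 140)²/140 = 361/140 = 2.5786
pink: (124 − 140)²/140 = 256/140 = 1.8286
Sum = 8.386

8.386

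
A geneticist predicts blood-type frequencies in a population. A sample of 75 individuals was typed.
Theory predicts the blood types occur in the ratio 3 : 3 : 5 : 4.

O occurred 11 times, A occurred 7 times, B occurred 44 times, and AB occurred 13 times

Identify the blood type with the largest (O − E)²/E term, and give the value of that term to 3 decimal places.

B, 14.440

Ratio total = 15. Expected counts: 75×3/15 = 15, 75×3/15 = 15, 75×5/15 = 25, 75×4/15 = 20.
cat         O        E   (O−E)²/E
O          11       15     1.0667
A           7       15     4.2667
B          44       25    14.4400
AB         13       20     2.4500
The largest term is for B: 14.440.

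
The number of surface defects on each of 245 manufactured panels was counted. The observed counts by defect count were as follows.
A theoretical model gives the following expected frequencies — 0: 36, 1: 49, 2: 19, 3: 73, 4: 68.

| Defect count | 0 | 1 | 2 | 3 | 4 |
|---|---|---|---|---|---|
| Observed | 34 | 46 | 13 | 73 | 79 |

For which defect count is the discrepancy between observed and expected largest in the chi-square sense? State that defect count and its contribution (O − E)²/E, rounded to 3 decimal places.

cat         O        E   (O−E)²/E
0          34       36     0.1111
1          46       49     0.1837
2          13       19     1.8947
3          73       73     0.0000
4          79       68     1.7794
The largest term is for 2: 1.895.

2, 1.895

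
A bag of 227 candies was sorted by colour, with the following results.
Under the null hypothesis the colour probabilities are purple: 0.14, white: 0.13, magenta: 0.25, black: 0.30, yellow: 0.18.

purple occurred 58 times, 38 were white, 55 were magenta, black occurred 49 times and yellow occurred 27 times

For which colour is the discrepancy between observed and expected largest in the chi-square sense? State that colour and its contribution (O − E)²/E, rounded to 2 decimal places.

purple, 21.63

Expected counts E_i = n·p_i: 227×0.14 = 31.78, 227×0.13 = 29.51, 227×0.25 = 56.75, 227×0.30 = 68.1, 227×0.18 = 40.86.
cat          O        E   (O−E)²/E
purple      58    31.78     21.633
white       38    29.51      2.443
magenta     55    56.75      0.054
black       49     68.1      5.357
yellow      27    40.86      4.701
The largest term is for purple: 21.63.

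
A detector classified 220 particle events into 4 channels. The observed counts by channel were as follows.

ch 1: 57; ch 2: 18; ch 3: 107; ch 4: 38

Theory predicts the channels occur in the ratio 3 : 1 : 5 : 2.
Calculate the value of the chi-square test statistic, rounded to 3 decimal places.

0.940

Ratio total = 11. Expected counts: 220×3/11 = 60, 220×1/11 = 20, 220×5/11 = 100, 220×2/11 = 40.
cat         O        E   (O−E)²/E
ch 1       57       60     0.1500
ch 2       18       20     0.2000
ch 3      107      100     0.4900
ch 4       38       40     0.1000
Sum = 0.940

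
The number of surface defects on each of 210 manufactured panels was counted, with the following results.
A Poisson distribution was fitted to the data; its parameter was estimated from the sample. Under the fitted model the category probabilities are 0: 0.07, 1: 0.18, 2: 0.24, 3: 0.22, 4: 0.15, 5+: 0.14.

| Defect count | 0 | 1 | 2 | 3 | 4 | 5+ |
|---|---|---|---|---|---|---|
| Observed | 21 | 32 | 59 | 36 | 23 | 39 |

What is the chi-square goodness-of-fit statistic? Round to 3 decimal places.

12.738

Expected counts E_i = n·p_i: 210×0.07 = 14.7, 210×0.18 = 37.8, 210×0.24 = 50.4, 210×0.22 = 46.2, 210×0.15 = 31.5, 210×0.14 = 29.4.
0: (21 − 14.7)²/14.7 = 39.69/14.7 = 2.7000
1: (32 − 37.8)²/37.8 = 33.64/37.8 = 0.8899
2: (59 − 50.4)²/50.4 = 73.96/50.4 = 1.4675
3: (36 − 46.2)²/46.2 = 104.04/46.2 = 2.2519
4: (23 − 31.5)²/31.5 = 72.25/31.5 = 2.2937
5+: (39 − 29.4)²/29.4 = 92.16/29.4 = 3.1347
Sum = 12.738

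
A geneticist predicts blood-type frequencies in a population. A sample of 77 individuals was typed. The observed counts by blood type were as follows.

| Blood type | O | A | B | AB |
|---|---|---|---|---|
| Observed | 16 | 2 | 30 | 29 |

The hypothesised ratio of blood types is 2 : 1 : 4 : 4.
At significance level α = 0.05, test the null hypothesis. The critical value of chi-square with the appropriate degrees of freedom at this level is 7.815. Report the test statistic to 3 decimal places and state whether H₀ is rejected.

Ratio total = 11. Expected counts: 77×2/11 = 14, 77×1/11 = 7, 77×4/11 = 28, 77×4/11 = 28.
χ² = (16−14)²/14 + (2−7)²/7 + (30−28)²/28 + (29−28)²/28
   = 0.2857 + 3.5714 + 0.1429 + 0.0357
Sum = 4.036
df = 3. Since 4.036 < 7.815, we do not reject H₀.

4.036; do not reject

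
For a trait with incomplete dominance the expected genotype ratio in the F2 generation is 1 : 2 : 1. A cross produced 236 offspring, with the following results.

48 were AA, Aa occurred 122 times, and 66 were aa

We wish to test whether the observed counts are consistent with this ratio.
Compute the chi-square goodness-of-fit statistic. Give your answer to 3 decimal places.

Ratio total = 4. Expected counts: 236×1/4 = 59, 236×2/4 = 118, 236×1/4 = 59.
χ² = (48−59)²/59 + (122−118)²/118 + (66−59)²/59
   = 2.0508 + 0.1356 + 0.8305
Sum = 3.017

3.017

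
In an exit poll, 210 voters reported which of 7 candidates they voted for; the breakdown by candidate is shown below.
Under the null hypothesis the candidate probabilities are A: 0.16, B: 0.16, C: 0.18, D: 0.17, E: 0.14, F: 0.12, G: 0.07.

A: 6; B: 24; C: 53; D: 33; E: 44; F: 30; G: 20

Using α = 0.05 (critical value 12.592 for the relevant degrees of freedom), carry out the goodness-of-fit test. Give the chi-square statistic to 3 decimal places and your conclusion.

Expected counts E_i = n·p_i: 210×0.16 = 33.6, 210×0.16 = 33.6, 210×0.18 = 37.8, 210×0.17 = 35.7, 210×0.14 = 29.4, 210×0.12 = 25.2, 210×0.07 = 14.7.
χ² = (6−33.6)²/33.6 + (24−33.6)²/33.6 + (53−37.8)²/37.8 + (33−35.7)²/35.7 + (44−29.4)²/29.4 + (30−25.2)²/25.2 + (20−14.7)²/14.7
   = 22.6714 + 2.7429 + 6.1122 + 0.2042 + 7.2503 + 0.9143 + 1.9109
Sum = 41.806
df = 6. Since 41.806 > 12.592, we reject H₀.

41.806; reject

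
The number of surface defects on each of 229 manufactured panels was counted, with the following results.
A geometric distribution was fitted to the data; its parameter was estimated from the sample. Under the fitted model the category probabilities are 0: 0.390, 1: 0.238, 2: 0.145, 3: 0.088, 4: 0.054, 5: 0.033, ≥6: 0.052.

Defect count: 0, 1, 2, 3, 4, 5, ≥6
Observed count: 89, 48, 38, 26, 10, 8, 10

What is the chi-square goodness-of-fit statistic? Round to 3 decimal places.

3.951

Expected counts E_i = n·p_i: 229×0.390 = 89.31, 229×0.238 = 54.502, 229×0.145 = 33.205, 229×0.088 = 20.152, 229×0.054 = 12.366, 229×0.033 = 7.557, 229×0.052 = 11.908.
χ² = (89−89.31)²/89.31 + (48−54.502)²/54.502 + (38−33.205)²/33.205 + (26−20.152)²/20.152 + (10−12.366)²/12.366 + (8−7.557)²/7.557 + (10−11.908)²/11.908
   = 0.0011 + 0.7757 + 0.6924 + 1.6971 + 0.4527 + 0.0260 + 0.3057
Sum = 3.951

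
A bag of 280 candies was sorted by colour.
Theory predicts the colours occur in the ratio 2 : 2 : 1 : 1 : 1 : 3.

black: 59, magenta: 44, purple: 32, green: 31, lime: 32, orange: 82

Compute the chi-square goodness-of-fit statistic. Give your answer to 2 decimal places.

Ratio total = 10. Expected counts: 280×2/10 = 56, 280×2/10 = 56, 280×1/10 = 28, 280×1/10 = 28, 280×1/10 = 28, 280×3/10 = 84.
black: (59 − 56)²/56 = 9/56 = 0.161
magenta: (44 − 56)²/56 = 144/56 = 2.571
purple: (32 − 28)²/28 = 16/28 = 0.571
green: (31 − 28)²/28 = 9/28 = 0.321
lime: (32 − 28)²/28 = 16/28 = 0.571
orange: (82 − 84)²/84 = 4/84 = 0.048
Sum = 4.24

4.24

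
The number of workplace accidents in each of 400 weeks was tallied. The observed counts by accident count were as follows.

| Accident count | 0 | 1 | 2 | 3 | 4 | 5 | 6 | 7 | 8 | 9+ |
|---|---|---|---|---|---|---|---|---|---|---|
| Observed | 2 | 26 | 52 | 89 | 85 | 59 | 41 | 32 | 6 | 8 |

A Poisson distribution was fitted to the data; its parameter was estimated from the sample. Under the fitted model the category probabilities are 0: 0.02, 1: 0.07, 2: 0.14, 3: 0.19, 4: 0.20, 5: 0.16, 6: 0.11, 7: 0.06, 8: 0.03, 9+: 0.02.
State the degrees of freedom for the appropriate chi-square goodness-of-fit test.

There are k = 10 categories and 1 parameter estimated from the data, so df = 10 − 1 − 1 = 8.

8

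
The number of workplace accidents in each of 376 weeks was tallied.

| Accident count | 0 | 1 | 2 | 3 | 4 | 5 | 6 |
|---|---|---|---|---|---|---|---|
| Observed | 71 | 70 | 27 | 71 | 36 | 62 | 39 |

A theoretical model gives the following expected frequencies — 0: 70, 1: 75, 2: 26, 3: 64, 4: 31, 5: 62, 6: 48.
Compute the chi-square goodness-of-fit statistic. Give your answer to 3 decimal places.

χ² = (71−70)²/70 + (70−75)²/75 + (27−26)²/26 + (71−64)²/64 + (36−31)²/31 + (62−62)²/62 + (39−48)²/48
   = 0.0143 + 0.3333 + 0.0385 + 0.7656 + 0.8065 + 0.0000 + 1.6875
Sum = 3.646

3.646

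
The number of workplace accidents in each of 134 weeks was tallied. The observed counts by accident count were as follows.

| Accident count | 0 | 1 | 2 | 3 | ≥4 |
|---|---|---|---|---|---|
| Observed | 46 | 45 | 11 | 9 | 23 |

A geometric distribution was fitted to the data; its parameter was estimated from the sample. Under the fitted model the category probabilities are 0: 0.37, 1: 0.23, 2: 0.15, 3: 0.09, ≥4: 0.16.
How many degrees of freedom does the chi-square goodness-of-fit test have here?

There are k = 5 categories and 1 parameter estimated from the data, so df = 5 − 1 − 1 = 3.

3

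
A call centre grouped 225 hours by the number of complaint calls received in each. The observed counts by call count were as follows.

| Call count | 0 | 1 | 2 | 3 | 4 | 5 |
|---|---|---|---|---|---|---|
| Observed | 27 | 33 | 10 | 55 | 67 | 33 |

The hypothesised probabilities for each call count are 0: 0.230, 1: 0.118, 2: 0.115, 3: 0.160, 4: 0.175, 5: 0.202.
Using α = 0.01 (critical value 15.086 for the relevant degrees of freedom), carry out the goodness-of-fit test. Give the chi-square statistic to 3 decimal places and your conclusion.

55.963; reject

Expected counts E_i = n·p_i: 225×0.230 = 51.75, 225×0.118 = 26.55, 225×0.115 = 25.875, 225×0.160 = 36, 225×0.175 = 39.375, 225×0.202 = 45.45.
0: (27 − 51.75)²/51.75 = 612.5625/51.75 = 11.8370
1: (33 − 26.55)²/26.55 = 41.6025/26.55 = 1.5669
2: (10 − 25.875)²/25.875 = 252.015625/25.875 = 9.7397
3: (55 − 36)²/36 = 361/36 = 10.0278
4: (67 − 39.375)²/39.375 = 763.140625/39.375 = 19.3813
5: (33 − 45.45)²/45.45 = 155.0025/45.45 = 3.4104
Sum = 55.963
df = 5. Since 55.963 > 15.086, we reject H₀.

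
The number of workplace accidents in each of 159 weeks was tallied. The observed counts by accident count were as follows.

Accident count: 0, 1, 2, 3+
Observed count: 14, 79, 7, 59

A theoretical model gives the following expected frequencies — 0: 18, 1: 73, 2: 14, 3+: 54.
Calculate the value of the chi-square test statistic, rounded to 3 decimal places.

0: (14 − 18)²/18 = 16/18 = 0.8889
1: (79 − 73)²/73 = 36/73 = 0.4932
2: (7 − 14)²/14 = 49/14 = 3.5000
3+: (59 − 54)²/54 = 25/54 = 0.4630
Sum = 5.345

5.345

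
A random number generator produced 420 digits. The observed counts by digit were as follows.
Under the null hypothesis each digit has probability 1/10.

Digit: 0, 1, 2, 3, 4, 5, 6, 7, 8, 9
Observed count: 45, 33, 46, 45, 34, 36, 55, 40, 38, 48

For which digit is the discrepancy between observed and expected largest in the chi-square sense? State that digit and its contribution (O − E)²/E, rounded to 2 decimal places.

Under H₀ each category has probability 1/10, so each expected count is 420/10 = 42.
0: (45 − 42)²/42 = 9/42 = 0.214
1: (33 − 42)²/42 = 81/42 = 1.929
2: (46 − 42)²/42 = 16/42 = 0.381
3: (45 − 42)²/42 = 9/42 = 0.214
4: (34 − 42)²/42 = 64/42 = 1.524
5: (36 − 42)²/42 = 36/42 = 0.857
6: (55 − 42)²/42 = 169/42 = 4.024
7: (40 − 42)²/42 = 4/42 = 0.095
8: (38 − 42)²/42 = 16/42 = 0.381
9: (48 − 42)²/42 = 36/42 = 0.857
The largest term is for 6: 4.02.

6, 4.02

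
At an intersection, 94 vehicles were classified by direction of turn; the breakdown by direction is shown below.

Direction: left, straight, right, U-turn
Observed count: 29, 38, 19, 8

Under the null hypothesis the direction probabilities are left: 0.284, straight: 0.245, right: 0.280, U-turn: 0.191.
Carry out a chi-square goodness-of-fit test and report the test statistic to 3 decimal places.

Expected counts E_i = n·p_i: 94×0.284 = 26.696, 94×0.245 = 23.03, 94×0.280 = 26.32, 94×0.191 = 17.954.
left: (29 − 26.696)²/26.696 = 5.308416/26.696 = 0.1988
straight: (38 − 23.03)²/23.03 = 224.1009/23.03 = 9.7308
right: (19 − 26.32)²/26.32 = 53.5824/26.32 = 2.0358
U-turn: (8 − 17.954)²/17.954 = 99.082116/17.954 = 5.5187
Sum = 17.484

17.484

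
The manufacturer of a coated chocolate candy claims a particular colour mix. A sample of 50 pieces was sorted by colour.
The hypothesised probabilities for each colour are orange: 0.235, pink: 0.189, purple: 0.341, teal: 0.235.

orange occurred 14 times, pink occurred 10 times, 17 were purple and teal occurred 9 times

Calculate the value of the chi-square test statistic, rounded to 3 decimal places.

1.107

Expected counts E_i = n·p_i: 50×0.235 = 11.75, 50×0.189 = 9.45, 50×0.341 = 17.05, 50×0.235 = 11.75.
orange: (14 − 11.75)²/11.75 = 5.0625/11.75 = 0.4309
pink: (10 − 9.45)²/9.45 = 0.3025/9.45 = 0.0320
purple: (17 − 17.05)²/17.05 = 0.0025/17.05 = 0.0001
teal: (9 − 11.75)²/11.75 = 7.5625/11.75 = 0.6436
Sum = 1.107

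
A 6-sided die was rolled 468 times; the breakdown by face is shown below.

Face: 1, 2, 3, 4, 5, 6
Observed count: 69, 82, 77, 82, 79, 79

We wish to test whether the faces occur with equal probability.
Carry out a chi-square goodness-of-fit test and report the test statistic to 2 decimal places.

1.49

Under H₀ each category has probability 1/6, so each expected count is 468/6 = 78.
χ² = (69−78)²/78 + (82−78)²/78 + (77−78)²/78 + (82−78)²/78 + (79−78)²/78 + (79−78)²/78
   = 1.038 + 0.205 + 0.013 + 0.205 + 0.013 + 0.013
Sum = 1.49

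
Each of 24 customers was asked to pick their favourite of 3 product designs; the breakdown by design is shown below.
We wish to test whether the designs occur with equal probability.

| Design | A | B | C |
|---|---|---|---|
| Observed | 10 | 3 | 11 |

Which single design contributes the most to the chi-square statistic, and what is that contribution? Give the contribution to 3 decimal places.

Under H₀ each category has probability 1/3, so each expected count is 24/3 = 8.
A: (10 − 8)²/8 = 4/8 = 0.5000
B: (3 − 8)²/8 = 25/8 = 3.1250
C: (11 − 8)²/8 = 9/8 = 1.1250
The largest term is for B: 3.125.

B, 3.125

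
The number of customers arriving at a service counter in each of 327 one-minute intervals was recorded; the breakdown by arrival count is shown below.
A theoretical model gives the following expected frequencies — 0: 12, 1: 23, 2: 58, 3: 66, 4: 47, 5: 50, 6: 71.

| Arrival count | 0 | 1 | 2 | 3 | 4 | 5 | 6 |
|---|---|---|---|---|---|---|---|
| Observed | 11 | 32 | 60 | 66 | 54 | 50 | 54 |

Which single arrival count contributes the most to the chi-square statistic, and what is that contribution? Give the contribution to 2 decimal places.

6, 4.07

0: (11 − 12)²/12 = 1/12 = 0.083
1: (32 − 23)²/23 = 81/23 = 3.522
2: (60 − 58)²/58 = 4/58 = 0.069
3: (66 − 66)²/66 = 0/66 = 0.000
4: (54 − 47)²/47 = 49/47 = 1.043
5: (50 − 50)²/50 = 0/50 = 0.000
6: (54 − 71)²/71 = 289/71 = 4.070
The largest term is for 6: 4.07.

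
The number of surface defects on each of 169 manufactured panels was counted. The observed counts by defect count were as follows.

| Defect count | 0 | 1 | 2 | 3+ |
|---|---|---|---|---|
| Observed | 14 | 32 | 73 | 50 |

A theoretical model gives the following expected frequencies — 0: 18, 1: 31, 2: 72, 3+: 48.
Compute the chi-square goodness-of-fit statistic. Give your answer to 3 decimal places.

χ² = (14−18)²/18 + (32−31)²/31 + (73−72)²/72 + (50−48)²/48
   = 0.8889 + 0.0323 + 0.0139 + 0.0833
Sum = 1.018

1.018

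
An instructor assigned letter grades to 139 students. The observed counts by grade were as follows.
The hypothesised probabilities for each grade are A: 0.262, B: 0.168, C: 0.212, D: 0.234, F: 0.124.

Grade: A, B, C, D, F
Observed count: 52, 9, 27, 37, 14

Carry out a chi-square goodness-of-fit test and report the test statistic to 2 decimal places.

Expected counts E_i = n·p_i: 139×0.262 = 36.418, 139×0.168 = 23.352, 139×0.212 = 29.468, 139×0.234 = 32.526, 139×0.124 = 17.236.
cat         O        E   (O−E)²/E
A          52   36.418      6.667
B           9   23.352      8.821
C          27   29.468      0.207
D          37   32.526      0.615
F          14   17.236      0.608
Sum = 16.92

16.92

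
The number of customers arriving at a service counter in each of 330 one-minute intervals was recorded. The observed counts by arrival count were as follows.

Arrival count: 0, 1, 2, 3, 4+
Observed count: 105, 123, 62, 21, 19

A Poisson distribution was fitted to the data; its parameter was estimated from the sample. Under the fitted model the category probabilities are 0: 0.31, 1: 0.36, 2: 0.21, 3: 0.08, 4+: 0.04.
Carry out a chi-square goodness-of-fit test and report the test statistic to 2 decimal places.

Expected counts E_i = n·p_i: 330×0.31 = 102.3, 330×0.36 = 118.8, 330×0.21 = 69.3, 330×0.08 = 26.4, 330×0.04 = 13.2.
cat         O        E   (O−E)²/E
0         105    102.3      0.071
1         123    118.8      0.148
2          62     69.3      0.769
3          21     26.4      1.105
4+         19     13.2      2.548
Sum = 4.64

4.64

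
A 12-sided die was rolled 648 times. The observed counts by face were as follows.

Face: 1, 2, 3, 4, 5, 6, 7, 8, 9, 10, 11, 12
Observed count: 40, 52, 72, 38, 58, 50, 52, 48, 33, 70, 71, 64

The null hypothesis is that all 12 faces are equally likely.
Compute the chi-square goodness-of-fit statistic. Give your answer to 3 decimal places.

35.889

Under H₀ each category has probability 1/12, so each expected count is 648/12 = 54.
cat         O        E   (O−E)²/E
1          40       54     3.6296
2          52       54     0.0741
3          72       54     6.0000
4          38       54     4.7407
5          58       54     0.2963
6          50       54     0.2963
7          52       54     0.0741
8          48       54     0.6667
9          33       54     8.1667
10         70       54     4.7407
11         71       54     5.3519
12         64       54     1.8519
Sum = 35.889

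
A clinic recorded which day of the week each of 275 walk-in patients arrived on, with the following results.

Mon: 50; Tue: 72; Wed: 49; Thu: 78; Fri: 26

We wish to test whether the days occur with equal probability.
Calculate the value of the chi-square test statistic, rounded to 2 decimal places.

Expected count for each of the 5 categories: 275/5 = 55.
χ² = (50−55)²/55 + (72−55)²/55 + (49−55)²/55 + (78−55)²/55 + (26−55)²/55
   = 0.455 + 5.255 + 0.655 + 9.618 + 15.291
Sum = 31.27

31.27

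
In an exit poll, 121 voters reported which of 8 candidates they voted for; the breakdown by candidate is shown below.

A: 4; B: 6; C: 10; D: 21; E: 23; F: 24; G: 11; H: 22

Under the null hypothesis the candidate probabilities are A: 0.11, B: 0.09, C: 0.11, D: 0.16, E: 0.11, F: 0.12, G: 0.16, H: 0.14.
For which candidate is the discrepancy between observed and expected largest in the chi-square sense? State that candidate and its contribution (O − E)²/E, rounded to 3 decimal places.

E, 7.055

Expected counts E_i = n·p_i: 121×0.11 = 13.31, 121×0.09 = 10.89, 121×0.11 = 13.31, 121×0.16 = 19.36, 121×0.11 = 13.31, 121×0.12 = 14.52, 121×0.16 = 19.36, 121×0.14 = 16.94.
χ² = (4−13.31)²/13.31 + (6−10.89)²/10.89 + (10−13.31)²/13.31 + (21−19.36)²/19.36 + (23−13.31)²/13.31 + (24−14.52)²/14.52 + (11−19.36)²/19.36 + (22−16.94)²/16.94
   = 6.5121 + 2.1958 + 0.8231 + 0.1389 + 7.0546 + 6.1894 + 3.6100 + 1.5114
The largest term is for E: 7.055.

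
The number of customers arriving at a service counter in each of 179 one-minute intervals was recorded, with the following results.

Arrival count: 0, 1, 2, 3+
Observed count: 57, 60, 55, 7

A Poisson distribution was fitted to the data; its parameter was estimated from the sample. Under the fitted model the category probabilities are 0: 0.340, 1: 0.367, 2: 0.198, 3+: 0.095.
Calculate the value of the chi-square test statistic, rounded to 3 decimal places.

Expected counts E_i = n·p_i: 179×0.340 = 60.86, 179×0.367 = 65.693, 179×0.198 = 35.442, 179×0.095 = 17.005.
0: (57 − 60.86)²/60.86 = 14.8996/60.86 = 0.2448
1: (60 − 65.693)²/65.693 = 32.410249/65.693 = 0.4934
2: (55 − 35.442)²/35.442 = 382.515364/35.442 = 10.7927
3+: (7 − 17.005)²/17.005 = 100.100025/17.005 = 5.8865
Sum = 17.417

17.417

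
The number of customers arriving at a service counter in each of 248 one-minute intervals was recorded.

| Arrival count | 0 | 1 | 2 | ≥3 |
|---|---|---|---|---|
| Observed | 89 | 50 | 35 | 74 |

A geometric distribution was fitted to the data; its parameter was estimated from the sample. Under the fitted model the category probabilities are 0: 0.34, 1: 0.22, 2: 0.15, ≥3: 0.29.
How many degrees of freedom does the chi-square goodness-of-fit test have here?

2

There are k = 4 categories and 1 parameter estimated from the data, so df = 4 − 1 − 1 = 2.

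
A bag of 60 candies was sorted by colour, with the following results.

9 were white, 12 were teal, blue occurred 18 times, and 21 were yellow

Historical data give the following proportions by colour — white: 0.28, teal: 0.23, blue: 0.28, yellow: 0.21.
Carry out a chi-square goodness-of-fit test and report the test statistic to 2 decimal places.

9.54

Expected counts E_i = n·p_i: 60×0.28 = 16.8, 60×0.23 = 13.8, 60×0.28 = 16.8, 60×0.21 = 12.6.
cat         O        E   (O−E)²/E
white       9     16.8      3.621
teal       12     13.8      0.235
blue       18     16.8      0.086
yellow     21     12.6      5.600
Sum = 9.54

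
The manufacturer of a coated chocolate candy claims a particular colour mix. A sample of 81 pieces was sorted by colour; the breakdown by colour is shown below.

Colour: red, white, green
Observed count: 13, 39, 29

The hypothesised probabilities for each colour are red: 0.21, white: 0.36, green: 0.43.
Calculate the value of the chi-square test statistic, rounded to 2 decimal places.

5.24

Expected counts E_i = n·p_i: 81×0.21 = 17.01, 81×0.36 = 29.16, 81×0.43 = 34.83.
χ² = (13−17.01)²/17.01 + (39−29.16)²/29.16 + (29−34.83)²/34.83
   = 0.945 + 3.320 + 0.976
Sum = 5.24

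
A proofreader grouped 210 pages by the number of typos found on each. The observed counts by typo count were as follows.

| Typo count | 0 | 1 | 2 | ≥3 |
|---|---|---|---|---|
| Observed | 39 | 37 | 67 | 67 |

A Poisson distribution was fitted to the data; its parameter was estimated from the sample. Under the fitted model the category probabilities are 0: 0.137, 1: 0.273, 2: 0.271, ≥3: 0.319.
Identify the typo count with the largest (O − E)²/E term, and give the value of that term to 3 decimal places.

1, 7.209

Expected counts E_i = n·p_i: 210×0.137 = 28.77, 210×0.273 = 57.33, 210×0.271 = 56.91, 210×0.319 = 66.99.
0: (39 − 28.77)²/28.77 = 104.6529/28.77 = 3.6376
1: (37 − 57.33)²/57.33 = 413.3089/57.33 = 7.2093
2: (67 − 56.91)²/56.91 = 101.8081/56.91 = 1.7889
≥3: (67 − 66.99)²/66.99 = 0.0001/66.99 = 0.0000
The largest term is for 1: 7.209.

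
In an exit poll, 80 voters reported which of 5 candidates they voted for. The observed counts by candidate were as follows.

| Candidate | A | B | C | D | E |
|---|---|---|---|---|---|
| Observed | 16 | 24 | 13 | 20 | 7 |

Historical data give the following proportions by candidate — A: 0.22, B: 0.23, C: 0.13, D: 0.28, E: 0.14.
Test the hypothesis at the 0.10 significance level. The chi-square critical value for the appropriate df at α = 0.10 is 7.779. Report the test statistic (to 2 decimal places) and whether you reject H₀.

Expected counts E_i = n·p_i: 80×0.22 = 17.6, 80×0.23 = 18.4, 80×0.13 = 10.4, 80×0.28 = 22.4, 80×0.14 = 11.2.
cat         O        E   (O−E)²/E
A          16     17.6      0.145
B          24     18.4      1.704
C          13     10.4      0.650
D          20     22.4      0.257
E           7     11.2      1.575
Sum = 4.33
df = 4. Since 4.33 < 7.779, we do not reject H₀.

4.33; do not reject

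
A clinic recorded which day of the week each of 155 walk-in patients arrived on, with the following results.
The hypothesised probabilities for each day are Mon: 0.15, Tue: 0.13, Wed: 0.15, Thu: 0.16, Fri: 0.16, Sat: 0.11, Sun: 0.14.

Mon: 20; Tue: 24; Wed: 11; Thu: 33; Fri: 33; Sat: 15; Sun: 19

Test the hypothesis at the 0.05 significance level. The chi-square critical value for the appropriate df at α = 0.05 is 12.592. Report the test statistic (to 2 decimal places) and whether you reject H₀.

Expected counts E_i = n·p_i: 155×0.15 = 23.25, 155×0.13 = 20.15, 155×0.15 = 23.25, 155×0.16 = 24.8, 155×0.16 = 24.8, 155×0.11 = 17.05, 155×0.14 = 21.7.
cat         O        E   (O−E)²/E
Mon        20    23.25      0.454
Tue        24    20.15      0.736
Wed        11    23.25      6.454
Thu        33     24.8      2.711
Fri        33     24.8      2.711
Sat        15    17.05      0.246
Sun        19     21.7      0.336
Sum = 13.65
df = 6. Since 13.65 > 12.592, we reject H₀.

13.65; reject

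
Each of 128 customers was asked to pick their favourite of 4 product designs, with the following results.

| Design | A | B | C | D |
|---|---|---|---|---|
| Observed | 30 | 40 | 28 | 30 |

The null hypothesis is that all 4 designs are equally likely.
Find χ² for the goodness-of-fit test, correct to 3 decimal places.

Expected count for each of the 4 categories: 128/4 = 32.
χ² = (30−32)²/32 + (40−32)²/32 + (28−32)²/32 + (30−32)²/32
   = 0.1250 + 2.0000 + 0.5000 + 0.1250
Sum = 2.750

2.750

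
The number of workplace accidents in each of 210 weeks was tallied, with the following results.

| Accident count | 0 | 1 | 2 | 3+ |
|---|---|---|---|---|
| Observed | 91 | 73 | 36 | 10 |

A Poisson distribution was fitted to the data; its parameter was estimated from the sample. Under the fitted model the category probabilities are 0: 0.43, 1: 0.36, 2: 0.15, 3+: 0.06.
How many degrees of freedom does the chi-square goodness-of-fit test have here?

2

There are k = 4 categories and 1 parameter estimated from the data, so df = 4 − 1 − 1 = 2.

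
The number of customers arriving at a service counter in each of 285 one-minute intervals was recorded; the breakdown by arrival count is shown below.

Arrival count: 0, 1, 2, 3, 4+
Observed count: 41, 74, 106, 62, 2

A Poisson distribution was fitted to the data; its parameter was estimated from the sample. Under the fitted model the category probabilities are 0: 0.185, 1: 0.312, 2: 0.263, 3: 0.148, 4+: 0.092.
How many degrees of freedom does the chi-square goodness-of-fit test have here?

3

There are k = 5 categories and 1 parameter estimated from the data, so df = 5 − 1 − 1 = 3.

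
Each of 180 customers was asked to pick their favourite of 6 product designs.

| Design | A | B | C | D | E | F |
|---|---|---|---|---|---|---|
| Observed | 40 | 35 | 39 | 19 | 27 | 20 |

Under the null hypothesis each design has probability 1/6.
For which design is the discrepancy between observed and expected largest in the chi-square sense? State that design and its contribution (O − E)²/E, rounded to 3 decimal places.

D, 4.033

Expected count for each of the 6 categories: 180/6 = 30.
cat         O        E   (O−E)²/E
A          40       30     3.3333
B          35       30     0.8333
C          39       30     2.7000
D          19       30     4.0333
E          27       30     0.3000
F          20       30     3.3333
The largest term is for D: 4.033.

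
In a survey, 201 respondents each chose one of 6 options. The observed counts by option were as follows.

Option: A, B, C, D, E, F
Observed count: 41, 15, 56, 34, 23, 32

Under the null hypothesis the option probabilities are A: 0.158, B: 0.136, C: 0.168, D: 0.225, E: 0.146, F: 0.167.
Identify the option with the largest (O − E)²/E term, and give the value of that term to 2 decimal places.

C, 14.64

Expected counts E_i = n·p_i: 201×0.158 = 31.758, 201×0.136 = 27.336, 201×0.168 = 33.768, 201×0.225 = 45.225, 201×0.146 = 29.346, 201×0.167 = 33.567.
χ² = (41−31.758)²/31.758 + (15−27.336)²/27.336 + (56−33.768)²/33.768 + (34−45.225)²/45.225 + (23−29.346)²/29.346 + (32−33.567)²/33.567
   = 2.690 + 5.567 + 14.637 + 2.786 + 1.372 + 0.073
The largest term is for C: 14.64.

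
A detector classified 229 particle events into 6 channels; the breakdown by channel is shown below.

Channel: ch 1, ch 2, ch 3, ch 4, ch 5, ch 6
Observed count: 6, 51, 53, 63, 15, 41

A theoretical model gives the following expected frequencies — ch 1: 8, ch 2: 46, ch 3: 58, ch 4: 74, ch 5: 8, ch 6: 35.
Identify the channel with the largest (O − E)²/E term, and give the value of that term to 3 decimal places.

cat         O        E   (O−E)²/E
ch 1        6        8     0.5000
ch 2       51       46     0.5435
ch 3       53       58     0.4310
ch 4       63       74     1.6351
ch 5       15        8     6.1250
ch 6       41       35     1.0286
The largest term is for ch 5: 6.125.

ch 5, 6.125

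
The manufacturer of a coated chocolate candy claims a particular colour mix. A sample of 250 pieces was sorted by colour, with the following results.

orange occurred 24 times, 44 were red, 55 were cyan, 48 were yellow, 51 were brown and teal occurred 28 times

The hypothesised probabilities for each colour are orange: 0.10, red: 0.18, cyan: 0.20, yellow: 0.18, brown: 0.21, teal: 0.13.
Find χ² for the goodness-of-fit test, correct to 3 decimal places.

Expected counts E_i = n·p_i: 250×0.10 = 25, 250×0.18 = 45, 250×0.20 = 50, 250×0.18 = 45, 250×0.21 = 52.5, 250×0.13 = 32.5.
χ² = (24−25)²/25 + (44−45)²/45 + (55−50)²/50 + (48−45)²/45 + (51−52.5)²/52.5 + (28−32.5)²/32.5
   = 0.0400 + 0.0222 + 0.5000 + 0.2000 + 0.0429 + 0.6231
Sum = 1.428

1.428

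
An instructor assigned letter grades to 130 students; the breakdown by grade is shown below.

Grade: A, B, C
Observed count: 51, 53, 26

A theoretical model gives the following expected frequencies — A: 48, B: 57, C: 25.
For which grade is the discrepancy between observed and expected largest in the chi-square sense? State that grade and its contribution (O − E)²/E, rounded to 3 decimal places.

B, 0.281

A: (51 − 48)²/48 = 9/48 = 0.1875
B: (53 − 57)²/57 = 16/57 = 0.2807
C: (26 − 25)²/25 = 1/25 = 0.0400
The largest term is for B: 0.281.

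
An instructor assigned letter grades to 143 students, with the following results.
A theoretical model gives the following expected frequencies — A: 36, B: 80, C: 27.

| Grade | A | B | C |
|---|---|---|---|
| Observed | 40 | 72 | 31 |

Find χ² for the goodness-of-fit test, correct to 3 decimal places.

1.837

cat         O        E   (O−E)²/E
A          40       36     0.4444
B          72       80     0.8000
C          31       27     0.5926
Sum = 1.837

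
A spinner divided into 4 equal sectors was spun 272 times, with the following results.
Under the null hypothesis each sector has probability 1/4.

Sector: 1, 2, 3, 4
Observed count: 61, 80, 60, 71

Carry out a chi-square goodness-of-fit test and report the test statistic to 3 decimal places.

Under H₀ each category has probability 1/4, so each expected count is 272/4 = 68.
χ² = (61−68)²/68 + (80−68)²/68 + (60−68)²/68 + (71−68)²/68
   = 0.7206 + 2.1176 + 0.9412 + 0.1324
Sum = 3.912

3.912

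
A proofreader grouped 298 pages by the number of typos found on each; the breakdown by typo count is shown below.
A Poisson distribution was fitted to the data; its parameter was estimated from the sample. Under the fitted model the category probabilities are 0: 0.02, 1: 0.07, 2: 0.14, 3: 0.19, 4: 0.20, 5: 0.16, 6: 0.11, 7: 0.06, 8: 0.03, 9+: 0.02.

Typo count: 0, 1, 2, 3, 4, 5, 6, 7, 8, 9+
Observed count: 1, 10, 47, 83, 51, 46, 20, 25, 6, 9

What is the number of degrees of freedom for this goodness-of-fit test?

There are k = 10 categories and 1 parameter estimated from the data, so df = 10 − 1 − 1 = 8.

8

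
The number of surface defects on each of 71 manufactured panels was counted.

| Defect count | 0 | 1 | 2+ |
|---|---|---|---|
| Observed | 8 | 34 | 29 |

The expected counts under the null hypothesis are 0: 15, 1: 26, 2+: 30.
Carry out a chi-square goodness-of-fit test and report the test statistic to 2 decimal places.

cat         O        E   (O−E)²/E
0           8       15      3.267
1          34       26      2.462
2+         29       30      0.033
Sum = 5.76

5.76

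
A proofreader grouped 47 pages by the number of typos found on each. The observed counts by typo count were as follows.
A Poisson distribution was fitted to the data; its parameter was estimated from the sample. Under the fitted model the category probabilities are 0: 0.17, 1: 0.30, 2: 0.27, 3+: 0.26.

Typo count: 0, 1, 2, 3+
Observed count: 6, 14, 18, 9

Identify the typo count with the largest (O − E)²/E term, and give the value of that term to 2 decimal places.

2, 2.22

Expected counts E_i = n·p_i: 47×0.17 = 7.99, 47×0.30 = 14.1, 47×0.27 = 12.69, 47×0.26 = 12.22.
cat         O        E   (O−E)²/E
0           6     7.99      0.496
1          14     14.1      0.001
2          18    12.69      2.222
3+          9    12.22      0.848
The largest term is for 2: 2.22.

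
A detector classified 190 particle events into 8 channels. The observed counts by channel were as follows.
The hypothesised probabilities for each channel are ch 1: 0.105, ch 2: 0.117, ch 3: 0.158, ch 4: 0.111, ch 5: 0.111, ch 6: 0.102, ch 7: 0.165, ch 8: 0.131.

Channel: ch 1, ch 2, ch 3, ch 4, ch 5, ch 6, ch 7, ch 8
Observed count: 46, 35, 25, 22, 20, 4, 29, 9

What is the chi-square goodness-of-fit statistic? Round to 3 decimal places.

64.812

Expected counts E_i = n·p_i: 190×0.105 = 19.95, 190×0.117 = 22.23, 190×0.158 = 30.02, 190×0.111 = 21.09, 190×0.111 = 21.09, 190×0.102 = 19.38, 190×0.165 = 31.35, 190×0.131 = 24.89.
χ² = (46−19.95)²/19.95 + (35−22.23)²/22.23 + (25−30.02)²/30.02 + (22−21.09)²/21.09 + (20−21.09)²/21.09 + (4−19.38)²/19.38 + (29−31.35)²/31.35 + (9−24.89)²/24.89
   = 34.0152 + 7.3357 + 0.8395 + 0.0393 + 0.0563 + 12.2056 + 0.1762 + 10.1443
Sum = 64.812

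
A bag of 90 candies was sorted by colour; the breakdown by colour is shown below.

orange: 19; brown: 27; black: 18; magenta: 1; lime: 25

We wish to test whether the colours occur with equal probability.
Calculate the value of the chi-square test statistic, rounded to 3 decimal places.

Under H₀ each category has probability 1/5, so each expected count is 90/5 = 18.
orange: (19 − 18)²/18 = 1/18 = 0.0556
brown: (27 − 18)²/18 = 81/18 = 4.5000
black: (18 − 18)²/18 = 0/18 = 0.0000
magenta: (1 − 18)²/18 = 289/18 = 16.0556
lime: (25 − 18)²/18 = 49/18 = 2.7222
Sum = 23.333

23.333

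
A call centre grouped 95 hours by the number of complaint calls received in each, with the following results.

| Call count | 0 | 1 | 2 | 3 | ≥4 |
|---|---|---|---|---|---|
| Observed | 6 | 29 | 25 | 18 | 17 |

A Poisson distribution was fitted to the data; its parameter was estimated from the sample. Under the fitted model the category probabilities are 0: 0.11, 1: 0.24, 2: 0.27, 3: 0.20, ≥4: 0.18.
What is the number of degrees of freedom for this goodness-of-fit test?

3

There are k = 5 categories and 1 parameter estimated from the data, so df = 5 − 1 − 1 = 3.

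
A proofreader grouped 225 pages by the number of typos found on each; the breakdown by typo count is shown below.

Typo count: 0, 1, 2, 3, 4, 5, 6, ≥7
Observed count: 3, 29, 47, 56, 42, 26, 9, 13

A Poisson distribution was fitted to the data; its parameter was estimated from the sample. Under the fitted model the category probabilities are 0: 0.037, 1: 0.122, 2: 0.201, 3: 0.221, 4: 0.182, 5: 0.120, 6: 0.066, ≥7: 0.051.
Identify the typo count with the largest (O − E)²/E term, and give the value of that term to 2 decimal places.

0, 3.41

Expected counts E_i = n·p_i: 225×0.037 = 8.325, 225×0.122 = 27.45, 225×0.201 = 45.225, 225×0.221 = 49.725, 225×0.182 = 40.95, 225×0.120 = 27, 225×0.066 = 14.85, 225×0.051 = 11.475.
cat         O        E   (O−E)²/E
0           3    8.325      3.406
1          29    27.45      0.088
2          47   45.225      0.070
3          56   49.725      0.792
4          42    40.95      0.027
5          26       27      0.037
6           9    14.85      2.305
≥7         13   11.475      0.203
The largest term is for 0: 3.41.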